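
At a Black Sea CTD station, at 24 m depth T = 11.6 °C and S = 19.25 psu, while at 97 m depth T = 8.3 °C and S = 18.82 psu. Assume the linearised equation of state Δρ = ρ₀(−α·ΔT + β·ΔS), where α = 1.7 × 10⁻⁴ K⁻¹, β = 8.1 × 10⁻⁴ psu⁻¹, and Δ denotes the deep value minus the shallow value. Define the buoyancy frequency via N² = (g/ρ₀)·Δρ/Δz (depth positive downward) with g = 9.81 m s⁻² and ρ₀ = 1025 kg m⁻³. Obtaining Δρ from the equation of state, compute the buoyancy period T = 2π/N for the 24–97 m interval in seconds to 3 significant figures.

1.18 × 10³ s

ΔT = -3.3 K, ΔS = -0.43 psu (deep − shallow).
Δρ/ρ₀ = −αΔT + βΔS = 5.61 × 10⁻⁴ − 3.483 × 10⁻⁴ = 2.127 × 10⁻⁴, so Δρ ≈ 0.2180 kg m⁻³.
N² = (g/ρ₀)·Δρ/Δz = g·(Δρ/ρ₀)/Δz = 9.81 × 2.127 × 10⁻⁴ / 73 = 2.8583 × 10⁻⁵ s⁻².
N = √(2.8583 × 10⁻⁵) = 5.3463 × 10⁻³ rad s⁻¹ → T = 2π/N = 1.1752 × 10³ s ≈ 1.18 × 10³ s.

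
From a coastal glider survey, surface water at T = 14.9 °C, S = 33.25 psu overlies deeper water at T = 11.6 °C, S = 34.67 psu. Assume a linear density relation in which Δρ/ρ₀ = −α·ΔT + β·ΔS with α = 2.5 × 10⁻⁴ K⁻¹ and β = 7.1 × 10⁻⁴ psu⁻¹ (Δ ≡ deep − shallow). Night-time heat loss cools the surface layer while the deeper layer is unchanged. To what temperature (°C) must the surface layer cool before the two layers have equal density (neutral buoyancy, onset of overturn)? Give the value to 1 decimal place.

7.6 °C

Neutral buoyancy requires Δρ = 0, i.e. −α(T_deep − T_surf′) + β(S_deep − S_surf) = 0.
T_surf′ = T_deep − (β/α)·ΔS = 11.6 − (7.1 × 10⁻⁴/2.5 × 10⁻⁴)·(+1.42) = 7.567 °C.
Cooling required: 14.9 − (7.567) = 7.333 °C.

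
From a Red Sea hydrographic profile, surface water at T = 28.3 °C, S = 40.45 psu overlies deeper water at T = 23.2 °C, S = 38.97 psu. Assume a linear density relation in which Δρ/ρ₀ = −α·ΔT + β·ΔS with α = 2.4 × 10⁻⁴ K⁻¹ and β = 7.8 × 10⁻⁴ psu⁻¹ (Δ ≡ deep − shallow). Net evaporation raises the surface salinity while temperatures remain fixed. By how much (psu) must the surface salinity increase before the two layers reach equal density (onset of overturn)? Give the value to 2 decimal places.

Neutral buoyancy requires −α(T_deep − T_surf) + β(S_deep − S_surf′) = 0.
S_surf′ = S_deep − (α/β)·ΔT = 38.97 − (2.4 × 10⁻⁴/7.8 × 10⁻⁴)·(-5.1) = 40.5392 psu.
Increase required: 40.5392 − 40.45 = 0.0892 psu.

0.09 psu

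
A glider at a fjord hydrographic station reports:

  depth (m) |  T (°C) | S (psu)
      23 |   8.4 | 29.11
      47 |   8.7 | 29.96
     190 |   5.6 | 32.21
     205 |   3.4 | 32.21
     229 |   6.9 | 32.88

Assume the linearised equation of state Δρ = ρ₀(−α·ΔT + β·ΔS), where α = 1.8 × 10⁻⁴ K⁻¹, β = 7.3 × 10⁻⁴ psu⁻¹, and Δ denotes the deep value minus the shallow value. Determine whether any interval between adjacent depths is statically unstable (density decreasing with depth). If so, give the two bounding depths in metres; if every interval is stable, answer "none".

205–229 m

Evaluate Δρ/ρ₀ = −αΔT + βΔS across each adjacent pair:
  23–47 m: −αΔT+βΔS = −(1.8 × 10⁻⁴)(+0.3)+(7.3 × 10⁻⁴)(+0.85) = 5.7 × 10⁻⁴ → stable
  47–190 m: −αΔT+βΔS = −(1.8 × 10⁻⁴)(-3.1)+(7.3 × 10⁻⁴)(+2.25) = 2.2 × 10⁻³ → stable
  190–205 m: −αΔT+βΔS = −(1.8 × 10⁻⁴)(-2.2)+(7.3 × 10⁻⁴)(+0.00) = 4.0 × 10⁻⁴ → stable
  205–229 m: −αΔT+βΔS = −(1.8 × 10⁻⁴)(+3.5)+(7.3 × 10⁻⁴)(+0.67) = -1.4 × 10⁻⁴ → UNSTABLE
The 205–229 m interval has Δρ < 0: lighter water underlies denser water.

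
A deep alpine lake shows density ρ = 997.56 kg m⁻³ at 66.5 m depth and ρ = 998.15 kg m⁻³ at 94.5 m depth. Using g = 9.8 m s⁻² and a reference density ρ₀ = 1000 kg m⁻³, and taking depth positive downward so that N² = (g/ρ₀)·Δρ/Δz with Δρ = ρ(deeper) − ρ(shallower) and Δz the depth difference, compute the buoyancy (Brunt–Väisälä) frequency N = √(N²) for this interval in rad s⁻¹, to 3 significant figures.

Δρ = 998.15 − 997.56 = 0.59 kg m⁻³ over Δz = 94.5 − 66.5 = 28 m.
N² = (9.8/1000) × (0.59/28) = 2.0650 × 10⁻⁴ s⁻².
N = √(2.0650 × 10⁻⁴) = 0.014370 rad s⁻¹ ≈ 0.0144 rad s⁻¹.

0.0144 rad s⁻¹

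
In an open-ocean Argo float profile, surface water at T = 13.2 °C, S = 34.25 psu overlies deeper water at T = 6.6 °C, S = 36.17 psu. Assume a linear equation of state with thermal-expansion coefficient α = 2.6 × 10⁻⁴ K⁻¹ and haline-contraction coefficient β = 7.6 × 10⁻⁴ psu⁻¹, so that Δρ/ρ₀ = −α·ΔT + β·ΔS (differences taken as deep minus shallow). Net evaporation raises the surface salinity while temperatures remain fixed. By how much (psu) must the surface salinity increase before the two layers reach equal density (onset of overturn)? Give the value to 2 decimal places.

Neutral buoyancy requires −α(T_deep − T_surf) + β(S_deep − S_surf′) = 0.
S_surf′ = S_deep − (α/β)·ΔT = 36.17 − (2.6 × 10⁻⁴/7.6 × 10⁻⁴)·(-6.6) = 38.4279 psu.
Increase required: 38.4279 − 34.25 = 4.1779 psu.

4.18 psu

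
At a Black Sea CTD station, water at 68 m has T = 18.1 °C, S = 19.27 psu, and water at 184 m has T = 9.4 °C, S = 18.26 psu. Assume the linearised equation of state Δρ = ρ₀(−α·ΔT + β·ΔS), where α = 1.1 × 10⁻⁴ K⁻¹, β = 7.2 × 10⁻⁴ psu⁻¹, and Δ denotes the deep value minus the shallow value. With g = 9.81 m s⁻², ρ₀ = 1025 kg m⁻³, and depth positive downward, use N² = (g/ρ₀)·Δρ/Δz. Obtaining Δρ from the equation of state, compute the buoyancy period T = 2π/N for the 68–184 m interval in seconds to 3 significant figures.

1.43 × 10³ s

ΔT = -8.7 K, ΔS = -1.01 psu (deep − shallow).
Δρ/ρ₀ = −αΔT + βΔS = 9.57 × 10⁻⁴ − 7.272 × 10⁻⁴ = 2.298 × 10⁻⁴, so Δρ ≈ 0.2355 kg m⁻³.
N² = (g/ρ₀)·Δρ/Δz = g·(Δρ/ρ₀)/Δz = 9.81 × 2.298 × 10⁻⁴ / 116 = 1.9434 × 10⁻⁵ s⁻².
N = √(1.9434 × 10⁻⁵) = 4.4084 × 10⁻³ rad s⁻¹ → T = 2π/N = 1.4253 × 10³ s ≈ 1.43 × 10³ s.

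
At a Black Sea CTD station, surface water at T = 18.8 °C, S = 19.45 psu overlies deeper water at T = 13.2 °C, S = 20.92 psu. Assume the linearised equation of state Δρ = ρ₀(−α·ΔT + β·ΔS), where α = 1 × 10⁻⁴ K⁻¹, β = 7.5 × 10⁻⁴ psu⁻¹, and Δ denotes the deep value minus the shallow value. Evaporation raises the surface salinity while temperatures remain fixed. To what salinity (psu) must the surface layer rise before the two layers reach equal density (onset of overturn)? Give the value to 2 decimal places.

21.67 psu

Neutral buoyancy requires −α(T_deep − T_surf) + β(S_deep − S_surf′) = 0.
S_surf′ = S_deep − (α/β)·ΔT = 20.92 − (1 × 10⁻⁴/7.5 × 10⁻⁴)·(-5.6) = 21.6667 psu.
Increase required: 21.6667 − 19.45 = 2.2167 psu.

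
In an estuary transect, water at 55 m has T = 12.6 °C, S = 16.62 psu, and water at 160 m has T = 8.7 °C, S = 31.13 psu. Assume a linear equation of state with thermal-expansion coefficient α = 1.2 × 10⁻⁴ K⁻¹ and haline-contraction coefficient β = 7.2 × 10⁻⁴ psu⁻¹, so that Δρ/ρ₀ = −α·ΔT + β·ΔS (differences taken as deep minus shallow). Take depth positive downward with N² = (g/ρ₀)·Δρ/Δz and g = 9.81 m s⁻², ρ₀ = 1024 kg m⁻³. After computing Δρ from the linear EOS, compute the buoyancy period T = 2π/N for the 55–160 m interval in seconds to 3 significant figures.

197 s

ΔT = -3.9 K, ΔS = +14.51 psu (deep − shallow).
Δρ/ρ₀ = −αΔT + βΔS = 4.68 × 10⁻⁴ + 0.0104472 = 0.0109152, so Δρ ≈ 11.18 kg m⁻³.
N² = (g/ρ₀)·Δρ/Δz = g·(Δρ/ρ₀)/Δz = 9.81 × 0.0109152 / 105 = 1.0198 × 10⁻³ s⁻².
N = √(1.0198 × 10⁻³) = 0.031934 rad s⁻¹ → T = 2π/N = 196.76 s ≈ 197 s.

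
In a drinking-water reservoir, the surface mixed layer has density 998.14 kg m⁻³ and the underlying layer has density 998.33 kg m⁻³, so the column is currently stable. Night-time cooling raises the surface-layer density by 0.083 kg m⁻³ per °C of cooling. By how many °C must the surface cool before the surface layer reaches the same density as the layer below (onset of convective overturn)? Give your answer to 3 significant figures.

Density deficit of the surface layer: 998.33 − 998.14 = 0.19 kg m⁻³.
Required change = 0.19 / 0.083 = 2.29 °C.

2.29 °C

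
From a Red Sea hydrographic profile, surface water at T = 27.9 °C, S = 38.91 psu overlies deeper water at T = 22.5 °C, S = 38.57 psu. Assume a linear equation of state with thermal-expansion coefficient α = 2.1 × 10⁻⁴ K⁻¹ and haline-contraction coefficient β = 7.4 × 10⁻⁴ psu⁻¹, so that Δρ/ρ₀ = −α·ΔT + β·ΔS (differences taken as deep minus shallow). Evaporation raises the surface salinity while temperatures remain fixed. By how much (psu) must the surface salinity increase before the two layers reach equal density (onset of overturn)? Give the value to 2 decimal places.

1.19 psu

Neutral buoyancy requires −α(T_deep − T_surf) + β(S_deep − S_surf′) = 0.
S_surf′ = S_deep − (α/β)·ΔT = 38.57 − (2.1 × 10⁻⁴/7.4 × 10⁻⁴)·(-5.4) = 40.1024 psu.
Increase required: 40.1024 − 38.91 = 1.1924 psu.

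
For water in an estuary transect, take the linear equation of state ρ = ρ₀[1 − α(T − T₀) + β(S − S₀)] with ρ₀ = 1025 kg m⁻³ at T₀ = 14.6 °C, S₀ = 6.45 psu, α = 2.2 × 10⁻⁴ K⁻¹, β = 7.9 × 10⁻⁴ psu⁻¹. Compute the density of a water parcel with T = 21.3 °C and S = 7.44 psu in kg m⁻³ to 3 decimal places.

T − T₀ = +6.7 K, S − S₀ = +0.99 psu.
Bracket = 1 − α·(+6.7) + β·(+0.99) = 1 + (-6.919 × 10⁻⁴) = 0.9993081.
ρ = 1025 × 0.9993081 = 1024.291 kg m⁻³.

1024.291 kg m⁻³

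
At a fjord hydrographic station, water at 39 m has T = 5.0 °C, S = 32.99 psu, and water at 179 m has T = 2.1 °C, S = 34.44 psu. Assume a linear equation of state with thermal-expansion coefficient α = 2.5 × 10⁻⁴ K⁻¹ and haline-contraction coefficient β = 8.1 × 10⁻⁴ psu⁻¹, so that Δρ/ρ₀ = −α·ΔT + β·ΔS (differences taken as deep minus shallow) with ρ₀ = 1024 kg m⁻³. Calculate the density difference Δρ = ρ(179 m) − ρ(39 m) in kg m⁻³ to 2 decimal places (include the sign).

ΔT = -2.9 K, ΔS = +1.45 psu (deep − shallow).
Δρ/ρ₀ = −(2.5 × 10⁻⁴)(-2.9) + (8.1 × 10⁻⁴)(+1.45) = 1.8995 × 10⁻³.
Δρ = 1024 × (1.8995 × 10⁻³) = +1.95 kg m⁻³.
Positive Δρ: denser below, stable.

+1.95 kg m⁻³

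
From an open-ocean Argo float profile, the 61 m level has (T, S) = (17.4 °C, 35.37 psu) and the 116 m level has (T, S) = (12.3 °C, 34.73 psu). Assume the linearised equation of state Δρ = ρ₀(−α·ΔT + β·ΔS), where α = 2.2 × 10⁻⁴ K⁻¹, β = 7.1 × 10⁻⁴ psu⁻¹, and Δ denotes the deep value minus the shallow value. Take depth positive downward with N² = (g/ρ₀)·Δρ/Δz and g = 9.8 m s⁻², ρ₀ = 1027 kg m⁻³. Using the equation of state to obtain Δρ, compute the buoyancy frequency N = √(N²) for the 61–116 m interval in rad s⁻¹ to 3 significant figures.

ΔT = -5.1 K, ΔS = -0.64 psu (deep − shallow).
Δρ/ρ₀ = −αΔT + βΔS = 1.122 × 10⁻³ − 4.544 × 10⁻⁴ = 6.676 × 10⁻⁴, so Δρ ≈ 0.6856 kg m⁻³.
N² = (g/ρ₀)·Δρ/Δz = g·(Δρ/ρ₀)/Δz = 9.8 × 6.676 × 10⁻⁴ / 55 = 1.1895 × 10⁻⁴ s⁻².
N = √(1.1895 × 10⁻⁴) = 0.010906 rad s⁻¹ ≈ 0.0109 rad s⁻¹.

0.0109 rad s⁻¹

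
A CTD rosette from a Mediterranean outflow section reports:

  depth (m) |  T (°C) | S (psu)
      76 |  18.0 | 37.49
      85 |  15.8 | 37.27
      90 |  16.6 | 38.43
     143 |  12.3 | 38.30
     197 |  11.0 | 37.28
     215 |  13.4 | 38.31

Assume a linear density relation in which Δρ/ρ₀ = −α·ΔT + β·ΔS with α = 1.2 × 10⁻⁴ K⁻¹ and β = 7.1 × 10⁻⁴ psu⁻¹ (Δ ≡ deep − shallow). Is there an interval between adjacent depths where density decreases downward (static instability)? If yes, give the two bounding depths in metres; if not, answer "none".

143–197 m

Evaluate Δρ/ρ₀ = −αΔT + βΔS across each adjacent pair:
  76–85 m: −αΔT+βΔS = −(1.2 × 10⁻⁴)(-2.2)+(7.1 × 10⁻⁴)(-0.22) = 1.1 × 10⁻⁴ → stable
  85–90 m: −αΔT+βΔS = −(1.2 × 10⁻⁴)(+0.8)+(7.1 × 10⁻⁴)(+1.16) = 7.3 × 10⁻⁴ → stable
  90–143 m: −αΔT+βΔS = −(1.2 × 10⁻⁴)(-4.3)+(7.1 × 10⁻⁴)(-0.13) = 4.2 × 10⁻⁴ → stable
  143–197 m: −αΔT+βΔS = −(1.2 × 10⁻⁴)(-1.3)+(7.1 × 10⁻⁴)(-1.02) = -5.7 × 10⁻⁴ → UNSTABLE
  197–215 m: −αΔT+βΔS = −(1.2 × 10⁻⁴)(+2.4)+(7.1 × 10⁻⁴)(+1.03) = 4.4 × 10⁻⁴ → stable
The 143–197 m interval has Δρ < 0: lighter water underlies denser water.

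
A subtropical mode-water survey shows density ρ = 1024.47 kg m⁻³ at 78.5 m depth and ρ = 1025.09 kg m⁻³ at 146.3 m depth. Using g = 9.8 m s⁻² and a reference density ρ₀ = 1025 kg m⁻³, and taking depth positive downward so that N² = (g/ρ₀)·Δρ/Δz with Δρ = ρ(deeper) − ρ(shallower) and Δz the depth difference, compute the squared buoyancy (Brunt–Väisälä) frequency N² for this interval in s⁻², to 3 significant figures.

8.74 × 10⁻⁵ s⁻²

Δρ = 1025.09 − 1024.47 = 0.62 kg m⁻³ over Δz = 146.3 − 78.5 = 67.8 m.
N² = (9.8/1025) × (0.62/67.8) = 8.7431 × 10⁻⁵ s⁻² ≈ 8.74 × 10⁻⁵ s⁻².
Since Δρ > 0 the layer is stably stratified.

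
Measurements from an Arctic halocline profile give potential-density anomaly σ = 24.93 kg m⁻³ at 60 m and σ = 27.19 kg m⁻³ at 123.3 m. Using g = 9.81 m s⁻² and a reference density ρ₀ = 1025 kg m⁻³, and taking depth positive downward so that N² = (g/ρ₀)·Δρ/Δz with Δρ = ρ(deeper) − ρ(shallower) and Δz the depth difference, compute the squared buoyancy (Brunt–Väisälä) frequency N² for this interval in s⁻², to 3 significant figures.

3.42 × 10⁻⁴ s⁻²

Δρ = 1027.19 − 1024.93 = 2.26 kg m⁻³ over Δz = 123.3 − 60 = 63.3 m.
N² = (9.81/1025) × (2.26/63.3) = 3.4170 × 10⁻⁴ s⁻² ≈ 3.42 × 10⁻⁴ s⁻².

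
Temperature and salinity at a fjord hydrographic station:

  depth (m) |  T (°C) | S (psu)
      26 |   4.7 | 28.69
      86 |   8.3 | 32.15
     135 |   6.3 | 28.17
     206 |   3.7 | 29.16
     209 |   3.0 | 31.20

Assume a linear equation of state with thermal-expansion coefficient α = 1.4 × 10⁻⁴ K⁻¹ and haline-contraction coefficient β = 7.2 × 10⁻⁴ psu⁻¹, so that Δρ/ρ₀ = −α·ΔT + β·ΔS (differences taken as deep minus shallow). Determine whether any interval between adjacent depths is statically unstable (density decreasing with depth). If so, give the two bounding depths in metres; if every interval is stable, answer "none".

Evaluate Δρ/ρ₀ = −αΔT + βΔS across each adjacent pair:
  26–86 m: −αΔT+βΔS = −(1.4 × 10⁻⁴)(+3.6)+(7.2 × 10⁻⁴)(+3.46) = 2.0 × 10⁻³ → stable
  86–135 m: −αΔT+βΔS = −(1.4 × 10⁻⁴)(-2.0)+(7.2 × 10⁻⁴)(-3.98) = -2.6 × 10⁻³ → UNSTABLE
  135–206 m: −αΔT+βΔS = −(1.4 × 10⁻⁴)(-2.6)+(7.2 × 10⁻⁴)(+0.99) = 1.1 × 10⁻³ → stable
  206–209 m: −αΔT+βΔS = −(1.4 × 10⁻⁴)(-0.7)+(7.2 × 10⁻⁴)(+2.04) = 1.6 × 10⁻³ → stable
The 86–135 m interval has Δρ < 0: lighter water underlies denser water.

86–135 m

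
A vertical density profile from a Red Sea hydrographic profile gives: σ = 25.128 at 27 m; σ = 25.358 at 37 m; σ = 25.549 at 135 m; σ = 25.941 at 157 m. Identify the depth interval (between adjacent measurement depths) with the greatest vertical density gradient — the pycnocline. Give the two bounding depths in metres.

27–37 m

Compute the density gradient over each adjacent pair:
  27–37 m: Δρ/Δz = 0.230/10 = 0.023 kg m⁻⁴
  37–135 m: Δρ/Δz = 0.191/98 = 1.9 × 10⁻³ kg m⁻⁴
  135–157 m: Δρ/Δz = 0.392/22 = 0.018 kg m⁻⁴
The largest gradient is in the 27–37 m interval — the pycnocline.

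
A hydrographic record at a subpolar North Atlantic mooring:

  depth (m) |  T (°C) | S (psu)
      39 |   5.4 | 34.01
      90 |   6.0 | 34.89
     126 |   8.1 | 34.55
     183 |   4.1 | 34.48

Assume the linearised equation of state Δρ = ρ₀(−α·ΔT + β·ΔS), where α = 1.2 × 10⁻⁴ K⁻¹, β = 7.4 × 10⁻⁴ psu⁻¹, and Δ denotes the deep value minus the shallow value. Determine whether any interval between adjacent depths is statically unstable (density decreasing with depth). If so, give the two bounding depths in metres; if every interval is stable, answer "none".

Evaluate Δρ/ρ₀ = −αΔT + βΔS across each adjacent pair:
  39–90 m: −αΔT+βΔS = −(1.2 × 10⁻⁴)(+0.6)+(7.4 × 10⁻⁴)(+0.88) = 5.8 × 10⁻⁴ → stable
  90–126 m: −αΔT+βΔS = −(1.2 × 10⁻⁴)(+2.1)+(7.4 × 10⁻⁴)(-0.34) = -5.0 × 10⁻⁴ → UNSTABLE
  126–183 m: −αΔT+βΔS = −(1.2 × 10⁻⁴)(-4.0)+(7.4 × 10⁻⁴)(-0.07) = 4.3 × 10⁻⁴ → stable
The 90–126 m interval has Δρ < 0: lighter water underlies denser water.

90–126 m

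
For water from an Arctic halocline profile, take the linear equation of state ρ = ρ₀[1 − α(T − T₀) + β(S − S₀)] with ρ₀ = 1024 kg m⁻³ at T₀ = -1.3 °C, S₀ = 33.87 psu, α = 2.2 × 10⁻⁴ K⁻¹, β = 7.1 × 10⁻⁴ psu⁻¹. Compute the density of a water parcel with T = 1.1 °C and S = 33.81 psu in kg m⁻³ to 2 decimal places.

T − T₀ = +2.4 K, S − S₀ = -0.06 psu.
Bracket = 1 − α·(+2.4) + β·(-0.06) = 1 + (-5.706 × 10⁻⁴) = 0.9994294.
ρ = 1024 × 0.9994294 = 1023.42 kg m⁻³.

1023.42 kg m⁻³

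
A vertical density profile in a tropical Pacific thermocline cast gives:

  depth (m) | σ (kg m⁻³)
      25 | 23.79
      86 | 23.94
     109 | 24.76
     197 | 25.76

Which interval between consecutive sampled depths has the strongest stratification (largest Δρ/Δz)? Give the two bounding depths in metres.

86–109 m

Compute the density gradient over each adjacent pair:
  25–86 m: Δρ/Δz = 0.15/61 = 2.5 × 10⁻³ kg m⁻⁴
  86–109 m: Δρ/Δz = 0.82/23 = 0.036 kg m⁻⁴
  109–197 m: Δρ/Δz = 1.00/88 = 0.011 kg m⁻⁴
The largest gradient is in the 86–109 m interval — the pycnocline.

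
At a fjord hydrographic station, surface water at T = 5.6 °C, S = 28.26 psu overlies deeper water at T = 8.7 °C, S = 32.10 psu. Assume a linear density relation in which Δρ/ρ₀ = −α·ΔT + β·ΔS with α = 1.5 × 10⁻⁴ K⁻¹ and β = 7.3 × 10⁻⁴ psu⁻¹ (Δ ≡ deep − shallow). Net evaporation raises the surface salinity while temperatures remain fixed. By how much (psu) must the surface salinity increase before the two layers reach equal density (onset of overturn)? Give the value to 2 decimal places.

3.20 psu

Neutral buoyancy requires −α(T_deep − T_surf) + β(S_deep − S_surf′) = 0.
S_surf′ = S_deep − (α/β)·ΔT = 32.10 − (1.5 × 10⁻⁴/7.3 × 10⁻⁴)·(+3.1) = 31.4630 psu.
Increase required: 31.4630 − 28.26 = 3.2030 psu.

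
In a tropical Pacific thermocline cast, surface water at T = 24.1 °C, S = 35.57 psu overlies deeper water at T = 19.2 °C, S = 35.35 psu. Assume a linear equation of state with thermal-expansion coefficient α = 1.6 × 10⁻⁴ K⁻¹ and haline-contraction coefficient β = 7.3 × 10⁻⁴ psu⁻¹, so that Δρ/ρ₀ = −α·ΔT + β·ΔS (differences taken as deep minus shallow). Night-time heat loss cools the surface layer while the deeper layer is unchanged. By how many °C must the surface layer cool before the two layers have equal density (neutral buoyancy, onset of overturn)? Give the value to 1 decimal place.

Neutral buoyancy requires Δρ = 0, i.e. −α(T_deep − T_surf′) + β(S_deep − S_surf) = 0.
T_surf′ = T_deep − (β/α)·ΔS = 19.2 − (7.3 × 10⁻⁴/1.6 × 10⁻⁴)·(-0.22) = 20.204 °C.
Cooling required: 24.1 − (20.204) = 3.896 °C.

3.9 °C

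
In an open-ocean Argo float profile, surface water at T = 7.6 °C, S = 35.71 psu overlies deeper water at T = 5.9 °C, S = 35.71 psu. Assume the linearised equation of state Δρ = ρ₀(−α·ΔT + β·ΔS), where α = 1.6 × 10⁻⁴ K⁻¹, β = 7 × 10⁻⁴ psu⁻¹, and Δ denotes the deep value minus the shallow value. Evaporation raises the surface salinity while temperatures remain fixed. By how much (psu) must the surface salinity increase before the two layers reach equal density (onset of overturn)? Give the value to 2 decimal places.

0.39 psu

Neutral buoyancy requires −α(T_deep − T_surf) + β(S_deep − S_surf′) = 0.
S_surf′ = S_deep − (α/β)·ΔT = 35.71 − (1.6 × 10⁻⁴/7 × 10⁻⁴)·(-1.7) = 36.0986 psu.
Increase required: 36.0986 − 35.71 = 0.3886 psu.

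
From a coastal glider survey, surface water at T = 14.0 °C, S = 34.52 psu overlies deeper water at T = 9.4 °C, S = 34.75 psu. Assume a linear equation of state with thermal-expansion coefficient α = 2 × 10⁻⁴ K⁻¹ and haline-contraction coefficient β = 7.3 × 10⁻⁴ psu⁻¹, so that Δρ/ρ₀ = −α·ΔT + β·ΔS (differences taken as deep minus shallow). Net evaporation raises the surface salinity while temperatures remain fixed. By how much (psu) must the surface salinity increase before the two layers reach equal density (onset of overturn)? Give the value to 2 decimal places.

Neutral buoyancy requires −α(T_deep − T_surf) + β(S_deep − S_surf′) = 0.
S_surf′ = S_deep − (α/β)·ΔT = 34.75 − (2 × 10⁻⁴/7.3 × 10⁻⁴)·(-4.6) = 36.0103 psu.
Increase required: 36.0103 − 34.52 = 1.4903 psu.

1.49 psu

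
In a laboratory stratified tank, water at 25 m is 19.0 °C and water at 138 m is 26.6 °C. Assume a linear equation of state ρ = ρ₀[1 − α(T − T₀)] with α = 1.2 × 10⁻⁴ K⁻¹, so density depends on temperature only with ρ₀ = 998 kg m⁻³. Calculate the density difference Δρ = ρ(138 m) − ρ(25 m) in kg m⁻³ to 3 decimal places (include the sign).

-0.910 kg m⁻³

ΔT = +7.6 K, Δρ/ρ₀ = −αΔT = -9.12 × 10⁻⁴.
Δρ = 998 × (-9.12 × 10⁻⁴) = -0.910 kg m⁻³.
Negative Δρ: lighter below, statically unstable.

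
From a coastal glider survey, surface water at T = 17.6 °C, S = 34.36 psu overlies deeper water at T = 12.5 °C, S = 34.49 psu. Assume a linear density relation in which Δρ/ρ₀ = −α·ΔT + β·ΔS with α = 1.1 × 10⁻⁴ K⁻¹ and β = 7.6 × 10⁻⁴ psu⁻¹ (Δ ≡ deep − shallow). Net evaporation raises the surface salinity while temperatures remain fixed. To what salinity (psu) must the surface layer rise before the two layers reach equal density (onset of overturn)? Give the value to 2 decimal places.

Neutral buoyancy requires −α(T_deep − T_surf) + β(S_deep − S_surf′) = 0.
S_surf′ = S_deep − (α/β)·ΔT = 34.49 − (1.1 × 10⁻⁴/7.6 × 10⁻⁴)·(-5.1) = 35.2282 psu.
Increase required: 35.2282 − 34.36 = 0.8682 psu.

35.23 psu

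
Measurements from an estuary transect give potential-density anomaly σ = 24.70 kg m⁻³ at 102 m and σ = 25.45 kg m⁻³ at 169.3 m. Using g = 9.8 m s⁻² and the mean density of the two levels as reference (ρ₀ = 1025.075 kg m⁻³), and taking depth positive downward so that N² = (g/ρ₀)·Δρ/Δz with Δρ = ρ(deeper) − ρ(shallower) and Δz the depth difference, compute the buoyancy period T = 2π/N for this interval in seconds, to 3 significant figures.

609 s

Δρ = 1025.45 − 1024.70 = 0.75 kg m⁻³ over Δz = 169.3 − 102 = 67.3 m.
N² = (9.8/1025.075) × (0.75/67.3) = 1.0654 × 10⁻⁴ s⁻².
N = √(1.0654 × 10⁻⁴) = 0.010322 rad s⁻¹, so T = 2π/N = 608.72 s ≈ 609 s.
N² > 0, so the interval is statically stable.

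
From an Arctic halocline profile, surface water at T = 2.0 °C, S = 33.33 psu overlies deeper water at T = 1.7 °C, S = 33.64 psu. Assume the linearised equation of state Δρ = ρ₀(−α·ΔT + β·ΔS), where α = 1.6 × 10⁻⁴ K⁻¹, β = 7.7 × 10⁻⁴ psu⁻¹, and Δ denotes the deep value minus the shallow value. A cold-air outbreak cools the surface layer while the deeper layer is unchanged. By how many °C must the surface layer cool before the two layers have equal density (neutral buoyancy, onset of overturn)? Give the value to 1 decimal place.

Neutral buoyancy requires Δρ = 0, i.e. −α(T_deep − T_surf′) + β(S_deep − S_surf) = 0.
T_surf′ = T_deep − (β/α)·ΔS = 1.7 − (7.7 × 10⁻⁴/1.6 × 10⁻⁴)·(+0.31) = 0.208 °C.
Cooling required: 2.0 − (0.208) = 1.792 °C.

1.8 °C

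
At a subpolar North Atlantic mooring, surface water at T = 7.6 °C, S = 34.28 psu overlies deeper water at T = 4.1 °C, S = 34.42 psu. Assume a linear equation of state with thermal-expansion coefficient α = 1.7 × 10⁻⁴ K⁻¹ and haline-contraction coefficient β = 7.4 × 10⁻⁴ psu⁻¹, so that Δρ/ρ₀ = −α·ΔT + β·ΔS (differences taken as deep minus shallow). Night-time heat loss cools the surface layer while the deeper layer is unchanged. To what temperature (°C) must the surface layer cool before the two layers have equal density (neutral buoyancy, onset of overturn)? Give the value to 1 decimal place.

Neutral buoyancy requires Δρ = 0, i.e. −α(T_deep − T_surf′) + β(S_deep − S_surf) = 0.
T_surf′ = T_deep − (β/α)·ΔS = 4.1 − (7.4 × 10⁻⁴/1.7 × 10⁻⁴)·(+0.14) = 3.491 °C.
Cooling required: 7.6 − (3.491) = 4.109 °C.

3.5 °C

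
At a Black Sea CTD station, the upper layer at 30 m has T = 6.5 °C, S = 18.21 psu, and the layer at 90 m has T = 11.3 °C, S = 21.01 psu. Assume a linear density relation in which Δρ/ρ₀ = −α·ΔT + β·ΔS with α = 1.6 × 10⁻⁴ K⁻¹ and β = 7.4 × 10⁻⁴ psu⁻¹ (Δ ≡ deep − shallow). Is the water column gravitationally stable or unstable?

stable

ΔT = 11.3 − 6.5 = +4.8 K and ΔS = 21.01 − 18.21 = +2.80 psu (deep − shallow).
−αΔT = -7.68 × 10⁻⁴; βΔS = 2.072 × 10⁻³; sum Δρ/ρ₀ = 1.304 × 10⁻³.
Δρ/ρ₀ > 0, so Δρ > 0: deeper water is denser → statically stable.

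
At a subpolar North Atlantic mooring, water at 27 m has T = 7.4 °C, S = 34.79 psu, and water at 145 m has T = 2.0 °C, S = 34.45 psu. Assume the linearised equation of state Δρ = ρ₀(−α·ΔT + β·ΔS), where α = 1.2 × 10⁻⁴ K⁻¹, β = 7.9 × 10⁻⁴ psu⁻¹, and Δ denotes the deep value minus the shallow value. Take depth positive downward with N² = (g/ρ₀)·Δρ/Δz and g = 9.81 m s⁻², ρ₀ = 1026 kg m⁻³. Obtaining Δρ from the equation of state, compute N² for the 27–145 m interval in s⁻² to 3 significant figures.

ΔT = -5.4 K, ΔS = -0.34 psu (deep − shallow).
Δρ/ρ₀ = −αΔT + βΔS = 6.48 × 10⁻⁴ − 2.686 × 10⁻⁴ = 3.794 × 10⁻⁴, so Δρ ≈ 0.3893 kg m⁻³.
N² = (g/ρ₀)·Δρ/Δz = g·(Δρ/ρ₀)/Δz = 9.81 × 3.794 × 10⁻⁴ / 118 = 3.1542 × 10⁻⁵ s⁻² ≈ 3.15 × 10⁻⁵ s⁻².

3.15 × 10⁻⁵ s⁻²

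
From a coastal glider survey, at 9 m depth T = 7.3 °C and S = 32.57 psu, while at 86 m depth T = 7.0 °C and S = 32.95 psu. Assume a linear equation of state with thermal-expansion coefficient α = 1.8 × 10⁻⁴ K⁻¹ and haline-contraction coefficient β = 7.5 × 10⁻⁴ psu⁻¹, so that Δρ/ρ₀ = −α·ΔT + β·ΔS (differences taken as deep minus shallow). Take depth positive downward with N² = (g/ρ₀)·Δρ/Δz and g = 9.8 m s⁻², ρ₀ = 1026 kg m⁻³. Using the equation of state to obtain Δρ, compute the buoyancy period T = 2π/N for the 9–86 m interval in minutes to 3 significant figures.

ΔT = -0.3 K, ΔS = +0.38 psu (deep − shallow).
Δρ/ρ₀ = −αΔT + βΔS = 5.40 × 10⁻⁵ + 2.85 × 10⁻⁴ = 3.39 × 10⁻⁴, so Δρ ≈ 0.3478 kg m⁻³.
N² = (g/ρ₀)·Δρ/Δz = g·(Δρ/ρ₀)/Δz = 9.8 × 3.39 × 10⁻⁴ / 77 = 4.3145 × 10⁻⁵ s⁻².
N = √(4.3145 × 10⁻⁵) = 6.5685 × 10⁻³ rad s⁻¹ → T = 2π/N = 956.56 s = 15.943 min ≈ 15.9 min.

15.9 min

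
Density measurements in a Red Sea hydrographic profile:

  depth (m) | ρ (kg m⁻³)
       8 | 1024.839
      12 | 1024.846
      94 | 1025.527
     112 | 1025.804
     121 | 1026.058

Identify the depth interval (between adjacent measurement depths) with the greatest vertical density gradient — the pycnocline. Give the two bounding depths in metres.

112–121 m

Compute the density gradient over each adjacent pair:
  8–12 m: Δρ/Δz = 0.007/4 = 1.8 × 10⁻³ kg m⁻⁴
  12–94 m: Δρ/Δz = 0.681/82 = 8.3 × 10⁻³ kg m⁻⁴
  94–112 m: Δρ/Δz = 0.277/18 = 0.015 kg m⁻⁴
  112–121 m: Δρ/Δz = 0.254/9 = 0.028 kg m⁻⁴
The largest gradient is in the 112–121 m interval — the pycnocline.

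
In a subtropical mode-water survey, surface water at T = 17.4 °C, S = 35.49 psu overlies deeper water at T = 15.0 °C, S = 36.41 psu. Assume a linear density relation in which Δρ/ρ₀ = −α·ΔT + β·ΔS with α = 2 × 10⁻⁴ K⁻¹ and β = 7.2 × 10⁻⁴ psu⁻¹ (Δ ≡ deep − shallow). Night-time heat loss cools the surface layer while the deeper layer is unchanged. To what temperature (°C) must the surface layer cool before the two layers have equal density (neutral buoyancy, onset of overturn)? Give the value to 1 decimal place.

11.7 °C

Neutral buoyancy requires Δρ = 0, i.e. −α(T_deep − T_surf′) + β(S_deep − S_surf) = 0.
T_surf′ = T_deep − (β/α)·ΔS = 15.0 − (7.2 × 10⁻⁴/2 × 10⁻⁴)·(+0.92) = 11.688 °C.
Cooling required: 17.4 − (11.688) = 5.712 °C.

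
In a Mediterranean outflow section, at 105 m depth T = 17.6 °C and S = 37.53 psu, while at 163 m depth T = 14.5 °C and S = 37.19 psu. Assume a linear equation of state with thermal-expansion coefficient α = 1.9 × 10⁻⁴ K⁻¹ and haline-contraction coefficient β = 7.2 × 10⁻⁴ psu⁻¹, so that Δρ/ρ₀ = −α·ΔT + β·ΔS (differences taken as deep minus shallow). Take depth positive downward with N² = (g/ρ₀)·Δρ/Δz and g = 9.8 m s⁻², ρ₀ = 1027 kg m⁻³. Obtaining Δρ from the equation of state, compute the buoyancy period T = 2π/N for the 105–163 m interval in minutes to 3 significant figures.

13.7 min

ΔT = -3.1 K, ΔS = -0.34 psu (deep − shallow).
Δρ/ρ₀ = −αΔT + βΔS = 5.89 × 10⁻⁴ − 2.448 × 10⁻⁴ = 3.442 × 10⁻⁴, so Δρ ≈ 0.3535 kg m⁻³.
N² = (g/ρ₀)·Δρ/Δz = g·(Δρ/ρ₀)/Δz = 9.8 × 3.442 × 10⁻⁴ / 58 = 5.8158 × 10⁻⁵ s⁻².
N = √(5.8158 × 10⁻⁵) = 7.6261 × 10⁻³ rad s⁻¹ → T = 2π/N = 823.91 s = 13.732 min ≈ 13.7 min.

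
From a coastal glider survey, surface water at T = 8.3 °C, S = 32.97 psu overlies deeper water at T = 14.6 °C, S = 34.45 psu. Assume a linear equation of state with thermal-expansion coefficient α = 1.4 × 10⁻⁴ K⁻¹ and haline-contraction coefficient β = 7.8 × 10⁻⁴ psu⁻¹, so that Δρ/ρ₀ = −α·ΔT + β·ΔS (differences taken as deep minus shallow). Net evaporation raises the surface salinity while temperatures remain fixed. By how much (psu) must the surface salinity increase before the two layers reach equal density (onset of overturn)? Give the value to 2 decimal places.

Neutral buoyancy requires −α(T_deep − T_surf) + β(S_deep − S_surf′) = 0.
S_surf′ = S_deep − (α/β)·ΔT = 34.45 − (1.4 × 10⁻⁴/7.8 × 10⁻⁴)·(+6.3) = 33.3192 psu.
Increase required: 33.3192 − 32.97 = 0.3492 psu.

0.35 psu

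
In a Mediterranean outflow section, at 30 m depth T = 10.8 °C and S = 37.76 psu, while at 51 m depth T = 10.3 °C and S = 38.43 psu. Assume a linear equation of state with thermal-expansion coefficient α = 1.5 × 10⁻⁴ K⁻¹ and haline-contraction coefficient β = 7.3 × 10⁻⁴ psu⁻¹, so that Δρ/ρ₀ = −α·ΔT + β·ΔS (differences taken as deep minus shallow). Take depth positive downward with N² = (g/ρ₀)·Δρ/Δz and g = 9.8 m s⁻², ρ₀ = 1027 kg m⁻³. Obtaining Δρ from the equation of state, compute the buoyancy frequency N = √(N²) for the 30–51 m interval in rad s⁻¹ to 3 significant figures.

0.0162 rad s⁻¹

ΔT = -0.5 K, ΔS = +0.67 psu (deep − shallow).
Δρ/ρ₀ = −αΔT + βΔS = 7.50 × 10⁻⁵ + 4.891 × 10⁻⁴ = 5.641 × 10⁻⁴, so Δρ ≈ 0.5793 kg m⁻³.
N² = (g/ρ₀)·Δρ/Δz = g·(Δρ/ρ₀)/Δz = 9.8 × 5.641 × 10⁻⁴ / 21 = 2.6325 × 10⁻⁴ s⁻².
N = √(2.6325 × 10⁻⁴) = 0.016225 rad s⁻¹ ≈ 0.0162 rad s⁻¹.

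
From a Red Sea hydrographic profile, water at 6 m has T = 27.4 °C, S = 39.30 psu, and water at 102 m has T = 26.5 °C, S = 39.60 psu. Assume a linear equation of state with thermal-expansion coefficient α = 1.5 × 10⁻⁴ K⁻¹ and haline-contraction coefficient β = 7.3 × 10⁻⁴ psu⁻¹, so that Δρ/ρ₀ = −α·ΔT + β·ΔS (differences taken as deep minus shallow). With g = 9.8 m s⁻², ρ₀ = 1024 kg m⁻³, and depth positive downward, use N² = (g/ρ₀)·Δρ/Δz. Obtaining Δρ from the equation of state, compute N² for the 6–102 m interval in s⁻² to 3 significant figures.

3.61 × 10⁻⁵ s⁻²

ΔT = -0.9 K, ΔS = +0.30 psu (deep − shallow).
Δρ/ρ₀ = −αΔT + βΔS = 1.35 × 10⁻⁴ + 2.19 × 10⁻⁴ = 3.54 × 10⁻⁴, so Δρ ≈ 0.3625 kg m⁻³.
N² = (g/ρ₀)·Δρ/Δz = g·(Δρ/ρ₀)/Δz = 9.8 × 3.54 × 10⁻⁴ / 96 = 3.6137 × 10⁻⁵ s⁻² ≈ 3.61 × 10⁻⁵ s⁻².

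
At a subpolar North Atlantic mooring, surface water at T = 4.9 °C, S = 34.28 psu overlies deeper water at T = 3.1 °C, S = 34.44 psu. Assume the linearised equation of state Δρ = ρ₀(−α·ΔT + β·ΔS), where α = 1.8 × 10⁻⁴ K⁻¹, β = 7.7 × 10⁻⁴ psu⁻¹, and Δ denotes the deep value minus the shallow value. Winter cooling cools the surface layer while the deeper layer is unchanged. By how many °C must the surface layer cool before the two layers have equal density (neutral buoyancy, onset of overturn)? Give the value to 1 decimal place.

Neutral buoyancy requires Δρ = 0, i.e. −α(T_deep − T_surf′) + β(S_deep − S_surf) = 0.
T_surf′ = T_deep − (β/α)·ΔS = 3.1 − (7.7 × 10⁻⁴/1.8 × 10⁻⁴)·(+0.16) = 2.416 °C.
Cooling required: 4.9 − (2.416) = 2.484 °C.

2.5 °C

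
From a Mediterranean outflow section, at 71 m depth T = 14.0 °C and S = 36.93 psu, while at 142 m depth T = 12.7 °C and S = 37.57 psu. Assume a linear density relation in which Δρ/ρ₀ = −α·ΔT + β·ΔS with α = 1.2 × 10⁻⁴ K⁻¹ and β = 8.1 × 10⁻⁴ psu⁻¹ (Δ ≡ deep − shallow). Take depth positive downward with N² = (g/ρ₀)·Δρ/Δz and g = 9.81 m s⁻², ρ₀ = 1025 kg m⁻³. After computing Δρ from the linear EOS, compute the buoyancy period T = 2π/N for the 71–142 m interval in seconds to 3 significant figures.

651 s

ΔT = -1.3 K, ΔS = +0.64 psu (deep − shallow).
Δρ/ρ₀ = −αΔT + βΔS = 1.56 × 10⁻⁴ + 5.184 × 10⁻⁴ = 6.744 × 10⁻⁴, so Δρ ≈ 0.6913 kg m⁻³.
N² = (g/ρ₀)·Δρ/Δz = g·(Δρ/ρ₀)/Δz = 9.81 × 6.744 × 10⁻⁴ / 71 = 9.3181 × 10⁻⁵ s⁻².
N = √(9.3181 × 10⁻⁵) = 9.6530 × 10⁻³ rad s⁻¹ → T = 2π/N = 650.90 s ≈ 651 s.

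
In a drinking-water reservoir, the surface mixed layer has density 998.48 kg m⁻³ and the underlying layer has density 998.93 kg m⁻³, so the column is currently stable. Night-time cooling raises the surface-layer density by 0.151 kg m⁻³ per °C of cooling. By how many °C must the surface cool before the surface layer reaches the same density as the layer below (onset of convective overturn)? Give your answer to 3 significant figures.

2.98 °C

Density deficit of the surface layer: 998.93 − 998.48 = 0.45 kg m⁻³.
Required change = 0.45 / 0.151 = 2.98 °C.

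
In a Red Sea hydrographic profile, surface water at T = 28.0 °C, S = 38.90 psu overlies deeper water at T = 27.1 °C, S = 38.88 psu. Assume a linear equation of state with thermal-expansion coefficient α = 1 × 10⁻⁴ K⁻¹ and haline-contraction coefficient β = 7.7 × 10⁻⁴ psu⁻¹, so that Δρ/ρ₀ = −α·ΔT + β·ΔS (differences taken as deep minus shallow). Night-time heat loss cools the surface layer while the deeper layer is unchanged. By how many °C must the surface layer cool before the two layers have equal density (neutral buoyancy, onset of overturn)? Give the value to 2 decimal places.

Neutral buoyancy requires Δρ = 0, i.e. −α(T_deep − T_surf′) + β(S_deep − S_surf) = 0.
T_surf′ = T_deep − (β/α)·ΔS = 27.1 − (7.7 × 10⁻⁴/1 × 10⁻⁴)·(-0.02) = 27.2540 °C.
Cooling required: 28.0 − (27.2540) = 0.7460 °C.

0.75 °C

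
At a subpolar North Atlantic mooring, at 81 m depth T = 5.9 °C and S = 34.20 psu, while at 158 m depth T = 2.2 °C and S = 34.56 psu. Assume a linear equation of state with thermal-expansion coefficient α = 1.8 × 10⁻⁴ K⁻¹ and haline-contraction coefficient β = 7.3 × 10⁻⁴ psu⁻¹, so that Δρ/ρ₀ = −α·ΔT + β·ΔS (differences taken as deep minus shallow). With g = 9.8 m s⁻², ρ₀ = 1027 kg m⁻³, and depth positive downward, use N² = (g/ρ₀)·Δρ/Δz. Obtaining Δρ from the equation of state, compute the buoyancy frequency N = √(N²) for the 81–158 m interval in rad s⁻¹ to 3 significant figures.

0.0109 rad s⁻¹

ΔT = -3.7 K, ΔS = +0.36 psu (deep − shallow).
Δρ/ρ₀ = −αΔT + βΔS = 6.66 × 10⁻⁴ + 2.628 × 10⁻⁴ = 9.288 × 10⁻⁴, so Δρ ≈ 0.9539 kg m⁻³.
N² = (g/ρ₀)·Δρ/Δz = g·(Δρ/ρ₀)/Δz = 9.8 × 9.288 × 10⁻⁴ / 77 = 1.1821 × 10⁻⁴ s⁻².
N = √(1.1821 × 10⁻⁴) = 0.010872 rad s⁻¹ ≈ 0.0109 rad s⁻¹.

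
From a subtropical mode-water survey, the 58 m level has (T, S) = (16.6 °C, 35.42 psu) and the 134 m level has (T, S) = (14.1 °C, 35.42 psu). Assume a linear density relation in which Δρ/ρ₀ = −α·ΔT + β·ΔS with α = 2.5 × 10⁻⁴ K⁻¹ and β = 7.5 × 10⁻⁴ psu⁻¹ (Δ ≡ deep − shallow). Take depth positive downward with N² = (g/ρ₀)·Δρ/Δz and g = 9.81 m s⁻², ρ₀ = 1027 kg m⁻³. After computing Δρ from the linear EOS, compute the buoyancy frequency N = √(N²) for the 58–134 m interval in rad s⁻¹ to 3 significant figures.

8.98 × 10⁻³ rad s⁻¹

ΔT = -2.5 K, ΔS = +0.00 psu (deep − shallow).
Δρ/ρ₀ = −αΔT + βΔS = 6.25 × 10⁻⁴ + 0 = 6.25 × 10⁻⁴, so Δρ ≈ 0.6419 kg m⁻³.
N² = (g/ρ₀)·Δρ/Δz = g·(Δρ/ρ₀)/Δz = 9.81 × 6.25 × 10⁻⁴ / 76 = 8.0674 × 10⁻⁵ s⁻².
N = √(8.0674 × 10⁻⁵) = 8.9819 × 10⁻³ rad s⁻¹ ≈ 8.98 × 10⁻³ rad s⁻¹.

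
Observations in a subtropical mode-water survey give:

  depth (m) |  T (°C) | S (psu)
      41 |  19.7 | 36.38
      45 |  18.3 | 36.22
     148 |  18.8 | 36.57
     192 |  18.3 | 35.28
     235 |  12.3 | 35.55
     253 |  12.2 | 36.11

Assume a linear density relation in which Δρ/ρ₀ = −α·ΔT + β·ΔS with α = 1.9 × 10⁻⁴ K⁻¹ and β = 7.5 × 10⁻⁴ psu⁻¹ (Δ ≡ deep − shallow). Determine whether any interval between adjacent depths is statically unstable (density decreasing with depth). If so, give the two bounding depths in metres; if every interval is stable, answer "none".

148–192 m

Evaluate Δρ/ρ₀ = −αΔT + βΔS across each adjacent pair:
  41–45 m: −αΔT+βΔS = −(1.9 × 10⁻⁴)(-1.4)+(7.5 × 10⁻⁴)(-0.16) = 1.5 × 10⁻⁴ → stable
  45–148 m: −αΔT+βΔS = −(1.9 × 10⁻⁴)(+0.5)+(7.5 × 10⁻⁴)(+0.35) = 1.7 × 10⁻⁴ → stable
  148–192 m: −αΔT+βΔS = −(1.9 × 10⁻⁴)(-0.5)+(7.5 × 10⁻⁴)(-1.29) = -8.7 × 10⁻⁴ → UNSTABLE
  192–235 m: −αΔT+βΔS = −(1.9 × 10⁻⁴)(-6.0)+(7.5 × 10⁻⁴)(+0.27) = 1.3 × 10⁻³ → stable
  235–253 m: −αΔT+βΔS = −(1.9 × 10⁻⁴)(-0.1)+(7.5 × 10⁻⁴)(+0.56) = 4.4 × 10⁻⁴ → stable
The 148–192 m interval has Δρ < 0: lighter water underlies denser water.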